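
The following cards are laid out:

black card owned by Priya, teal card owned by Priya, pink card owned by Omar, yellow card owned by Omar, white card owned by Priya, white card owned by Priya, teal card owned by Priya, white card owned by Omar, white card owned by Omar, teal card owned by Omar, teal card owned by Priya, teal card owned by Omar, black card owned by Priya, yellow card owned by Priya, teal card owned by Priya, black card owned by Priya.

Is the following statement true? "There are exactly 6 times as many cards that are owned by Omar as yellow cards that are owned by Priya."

|cards owned by Omar| = 6.
|yellow cards owned by Priya| = 1.
The claim requires 6 = 6 × 1 = 6, which holds.

True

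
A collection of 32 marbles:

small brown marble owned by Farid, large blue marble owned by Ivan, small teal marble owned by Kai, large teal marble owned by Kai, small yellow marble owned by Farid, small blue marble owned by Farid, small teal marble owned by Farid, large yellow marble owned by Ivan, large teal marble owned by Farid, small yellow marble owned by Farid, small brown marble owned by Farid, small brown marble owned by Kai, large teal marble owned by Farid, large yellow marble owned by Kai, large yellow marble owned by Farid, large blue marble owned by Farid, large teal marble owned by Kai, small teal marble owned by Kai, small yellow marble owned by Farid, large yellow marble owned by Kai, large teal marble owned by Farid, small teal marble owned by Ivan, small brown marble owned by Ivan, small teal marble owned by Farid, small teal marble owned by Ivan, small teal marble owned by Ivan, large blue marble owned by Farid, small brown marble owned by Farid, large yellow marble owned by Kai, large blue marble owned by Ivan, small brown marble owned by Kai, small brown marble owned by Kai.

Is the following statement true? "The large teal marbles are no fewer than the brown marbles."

There are 5 large teal marbles.
There are 7 brown marbles.
The claim requires 5 ≥ 7, which does not hold.

False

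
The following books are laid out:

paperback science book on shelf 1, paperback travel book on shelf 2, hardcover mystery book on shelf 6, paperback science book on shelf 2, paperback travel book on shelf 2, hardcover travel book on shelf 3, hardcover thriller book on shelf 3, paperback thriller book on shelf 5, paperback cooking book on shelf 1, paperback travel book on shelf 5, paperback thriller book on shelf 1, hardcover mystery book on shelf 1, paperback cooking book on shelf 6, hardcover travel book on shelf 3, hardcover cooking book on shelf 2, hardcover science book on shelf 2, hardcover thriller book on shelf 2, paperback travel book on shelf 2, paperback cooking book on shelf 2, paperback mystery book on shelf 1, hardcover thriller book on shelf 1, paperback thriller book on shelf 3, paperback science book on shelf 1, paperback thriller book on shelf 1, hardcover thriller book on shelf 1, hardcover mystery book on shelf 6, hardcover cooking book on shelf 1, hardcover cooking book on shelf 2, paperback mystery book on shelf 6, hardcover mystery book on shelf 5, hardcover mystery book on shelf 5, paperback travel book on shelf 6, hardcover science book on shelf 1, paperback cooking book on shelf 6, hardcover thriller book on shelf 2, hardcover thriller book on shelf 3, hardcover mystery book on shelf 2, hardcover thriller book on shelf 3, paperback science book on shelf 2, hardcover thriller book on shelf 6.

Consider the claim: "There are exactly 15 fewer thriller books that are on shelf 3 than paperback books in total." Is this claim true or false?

thriller books on shelf 3: 4.
paperback books: 19.
The claim requires 19 − 4 (= 15) to equal 15, which holds.

True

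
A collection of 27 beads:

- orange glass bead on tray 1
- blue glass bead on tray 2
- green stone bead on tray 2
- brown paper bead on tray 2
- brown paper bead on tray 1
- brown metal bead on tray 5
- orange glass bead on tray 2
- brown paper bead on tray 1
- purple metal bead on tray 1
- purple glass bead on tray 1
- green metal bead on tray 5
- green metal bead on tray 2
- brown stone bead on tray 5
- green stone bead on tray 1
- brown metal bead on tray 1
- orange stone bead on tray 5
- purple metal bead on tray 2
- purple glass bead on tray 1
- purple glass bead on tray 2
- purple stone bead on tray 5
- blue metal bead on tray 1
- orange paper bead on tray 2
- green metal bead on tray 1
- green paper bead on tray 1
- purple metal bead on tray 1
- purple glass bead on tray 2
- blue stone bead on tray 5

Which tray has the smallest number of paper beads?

tray 5

Counts by tray (restricted to paper beads): tray 1→3, tray 2→2, tray 5→0.
The minimum is 0, held uniquely by tray 5.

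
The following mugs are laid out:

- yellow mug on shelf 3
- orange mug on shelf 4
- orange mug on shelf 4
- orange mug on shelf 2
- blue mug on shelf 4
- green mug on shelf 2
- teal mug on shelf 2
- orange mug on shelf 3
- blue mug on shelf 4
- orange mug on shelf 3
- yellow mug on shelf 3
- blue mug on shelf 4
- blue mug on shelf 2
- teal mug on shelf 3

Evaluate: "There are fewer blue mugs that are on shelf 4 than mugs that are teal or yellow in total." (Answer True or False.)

blue mugs on shelf 4: 3.
mugs that are teal or yellow: 4.
The claim requires 3 < 4, which holds.

True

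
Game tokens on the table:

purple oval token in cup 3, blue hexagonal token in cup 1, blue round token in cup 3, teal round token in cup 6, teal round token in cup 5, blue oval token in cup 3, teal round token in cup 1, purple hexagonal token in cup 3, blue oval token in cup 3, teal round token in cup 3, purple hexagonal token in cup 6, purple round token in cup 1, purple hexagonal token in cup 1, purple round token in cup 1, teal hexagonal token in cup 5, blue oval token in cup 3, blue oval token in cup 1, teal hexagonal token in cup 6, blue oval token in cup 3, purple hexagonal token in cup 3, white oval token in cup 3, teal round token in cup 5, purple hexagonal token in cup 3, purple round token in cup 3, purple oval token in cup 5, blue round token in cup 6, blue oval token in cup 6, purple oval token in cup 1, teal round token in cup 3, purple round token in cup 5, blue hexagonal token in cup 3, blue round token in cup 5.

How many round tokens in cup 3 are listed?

4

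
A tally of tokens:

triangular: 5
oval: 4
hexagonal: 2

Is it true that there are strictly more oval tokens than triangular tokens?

False

oval tokens: 4.
triangular tokens: 5.
The claim requires 4 > 5, which does not hold.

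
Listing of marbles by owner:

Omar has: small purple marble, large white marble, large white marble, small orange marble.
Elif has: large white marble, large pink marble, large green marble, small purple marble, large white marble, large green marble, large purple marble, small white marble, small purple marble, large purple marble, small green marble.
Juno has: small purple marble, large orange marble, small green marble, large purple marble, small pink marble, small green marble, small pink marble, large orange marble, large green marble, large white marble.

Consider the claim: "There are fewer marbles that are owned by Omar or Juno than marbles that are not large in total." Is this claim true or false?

False

marbles owned by Omar or Juno: 14.
marbles that are not large: 11.
The claim requires 14 < 11, which does not hold.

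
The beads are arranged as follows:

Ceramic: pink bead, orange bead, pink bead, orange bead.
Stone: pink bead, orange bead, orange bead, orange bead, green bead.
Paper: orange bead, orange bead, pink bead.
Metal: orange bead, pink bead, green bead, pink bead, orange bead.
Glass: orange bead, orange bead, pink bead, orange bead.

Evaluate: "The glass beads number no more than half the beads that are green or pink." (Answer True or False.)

glass beads: 4.
beads that are green or pink: 9.
The claim requires 2 × 4 = 8 ≤ 9, which holds.

True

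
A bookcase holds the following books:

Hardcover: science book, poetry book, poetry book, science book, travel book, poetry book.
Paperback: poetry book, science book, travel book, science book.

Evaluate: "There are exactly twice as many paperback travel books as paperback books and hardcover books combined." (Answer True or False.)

There is 1 paperback travel book.
paperback books: 4; hardcover books: 6; combined: 4 + 6 = 10.
The claim requires 1 = 2 × 10 = 20, which does not hold.

False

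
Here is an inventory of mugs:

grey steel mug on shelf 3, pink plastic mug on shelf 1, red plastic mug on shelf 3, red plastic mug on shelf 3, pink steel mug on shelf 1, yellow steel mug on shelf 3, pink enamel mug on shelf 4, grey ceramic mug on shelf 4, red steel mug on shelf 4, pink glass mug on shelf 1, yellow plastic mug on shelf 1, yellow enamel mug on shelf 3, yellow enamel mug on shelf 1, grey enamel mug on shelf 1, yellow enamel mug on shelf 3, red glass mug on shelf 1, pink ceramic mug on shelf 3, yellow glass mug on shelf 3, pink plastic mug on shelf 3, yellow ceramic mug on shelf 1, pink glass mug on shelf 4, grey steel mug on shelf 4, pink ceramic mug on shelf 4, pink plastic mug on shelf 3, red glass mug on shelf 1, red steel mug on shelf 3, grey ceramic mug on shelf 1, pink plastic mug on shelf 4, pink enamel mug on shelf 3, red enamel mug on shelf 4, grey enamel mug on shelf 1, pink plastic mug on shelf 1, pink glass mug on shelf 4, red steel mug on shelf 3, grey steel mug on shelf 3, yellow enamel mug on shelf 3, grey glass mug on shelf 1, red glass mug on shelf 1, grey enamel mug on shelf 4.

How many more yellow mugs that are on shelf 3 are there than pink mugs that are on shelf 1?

yellow mugs on shelf 3: 5.
pink mugs on shelf 1: 4.
5 − 4 = 1.

1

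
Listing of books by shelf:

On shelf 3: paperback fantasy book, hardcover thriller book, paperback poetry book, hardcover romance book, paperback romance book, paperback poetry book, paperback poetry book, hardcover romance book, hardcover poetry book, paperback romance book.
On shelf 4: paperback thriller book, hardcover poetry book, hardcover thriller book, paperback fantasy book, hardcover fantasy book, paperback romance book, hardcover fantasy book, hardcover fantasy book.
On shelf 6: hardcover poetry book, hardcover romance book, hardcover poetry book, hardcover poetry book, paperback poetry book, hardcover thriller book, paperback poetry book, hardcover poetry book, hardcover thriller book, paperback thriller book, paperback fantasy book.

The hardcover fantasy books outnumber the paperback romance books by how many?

0

hardcover fantasy books: 3.
paperback romance books: 3.
3 − 3 = 0.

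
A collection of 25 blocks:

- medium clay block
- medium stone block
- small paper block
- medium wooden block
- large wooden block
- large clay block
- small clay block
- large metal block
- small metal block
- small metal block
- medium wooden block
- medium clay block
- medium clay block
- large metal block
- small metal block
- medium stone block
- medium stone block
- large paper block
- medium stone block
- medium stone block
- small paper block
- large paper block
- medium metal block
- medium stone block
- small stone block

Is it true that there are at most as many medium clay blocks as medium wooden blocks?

False

medium clay blocks: 3.
medium wooden blocks: 2.
The claim requires 3 ≤ 2, which does not hold.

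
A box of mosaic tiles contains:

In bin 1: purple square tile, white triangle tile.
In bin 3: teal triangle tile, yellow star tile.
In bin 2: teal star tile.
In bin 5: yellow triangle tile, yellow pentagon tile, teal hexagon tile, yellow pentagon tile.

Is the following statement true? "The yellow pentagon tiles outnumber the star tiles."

False

There are 2 yellow pentagon tiles.
There are 2 star tiles.
The claim requires 2 > 2, which does not hold.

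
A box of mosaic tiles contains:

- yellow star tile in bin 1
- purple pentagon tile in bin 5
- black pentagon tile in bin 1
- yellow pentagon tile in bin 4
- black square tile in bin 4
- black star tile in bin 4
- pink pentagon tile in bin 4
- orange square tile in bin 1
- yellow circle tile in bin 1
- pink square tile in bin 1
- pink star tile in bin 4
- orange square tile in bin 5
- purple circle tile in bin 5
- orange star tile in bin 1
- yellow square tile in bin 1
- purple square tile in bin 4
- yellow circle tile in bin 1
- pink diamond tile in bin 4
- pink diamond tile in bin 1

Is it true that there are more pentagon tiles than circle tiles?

True

|pentagon tiles| = 4.
|circle tiles| = 3.
The claim requires 4 > 3, which holds.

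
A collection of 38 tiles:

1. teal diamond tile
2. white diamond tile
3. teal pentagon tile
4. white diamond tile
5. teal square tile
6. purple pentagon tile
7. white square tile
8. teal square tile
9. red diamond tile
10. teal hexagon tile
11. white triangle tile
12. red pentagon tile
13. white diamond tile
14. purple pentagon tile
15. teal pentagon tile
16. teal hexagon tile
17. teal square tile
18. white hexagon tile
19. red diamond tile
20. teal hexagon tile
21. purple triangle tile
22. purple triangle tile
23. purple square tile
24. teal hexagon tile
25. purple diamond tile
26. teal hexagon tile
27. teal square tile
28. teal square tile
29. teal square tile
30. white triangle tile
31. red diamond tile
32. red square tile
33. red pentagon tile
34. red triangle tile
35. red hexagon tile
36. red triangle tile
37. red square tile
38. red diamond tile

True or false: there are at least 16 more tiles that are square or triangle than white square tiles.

|tiles that are square or triangle| = 16.
|white square tiles| = 1.
The claim requires 16 − 1 = 15 ≥ 16, which does not hold.

False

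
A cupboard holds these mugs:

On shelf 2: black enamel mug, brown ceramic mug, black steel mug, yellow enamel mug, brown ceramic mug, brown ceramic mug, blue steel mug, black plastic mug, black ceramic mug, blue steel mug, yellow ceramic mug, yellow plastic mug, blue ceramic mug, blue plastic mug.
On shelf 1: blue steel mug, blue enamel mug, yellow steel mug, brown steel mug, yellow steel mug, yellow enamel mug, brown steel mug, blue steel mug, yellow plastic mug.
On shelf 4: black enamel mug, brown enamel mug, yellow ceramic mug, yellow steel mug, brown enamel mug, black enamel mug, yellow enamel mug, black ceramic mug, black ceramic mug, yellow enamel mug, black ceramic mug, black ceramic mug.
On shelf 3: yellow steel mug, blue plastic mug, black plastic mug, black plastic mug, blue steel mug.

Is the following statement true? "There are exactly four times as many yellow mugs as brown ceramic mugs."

There are 12 yellow mugs.
There are 3 brown ceramic mugs.
The claim requires 12 = 4 × 3 = 12, which holds.

True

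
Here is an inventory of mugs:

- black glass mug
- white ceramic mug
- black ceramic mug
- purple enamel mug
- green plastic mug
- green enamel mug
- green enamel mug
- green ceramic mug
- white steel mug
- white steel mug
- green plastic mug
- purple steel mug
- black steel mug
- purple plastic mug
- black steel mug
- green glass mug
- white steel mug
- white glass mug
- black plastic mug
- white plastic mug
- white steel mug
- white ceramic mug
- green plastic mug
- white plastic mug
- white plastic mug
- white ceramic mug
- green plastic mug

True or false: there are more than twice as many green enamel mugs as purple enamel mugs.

There are 2 green enamel mugs.
There is 1 purple enamel mug.
The claim requires 2 > 2 × 1 = 2, which does not hold.

False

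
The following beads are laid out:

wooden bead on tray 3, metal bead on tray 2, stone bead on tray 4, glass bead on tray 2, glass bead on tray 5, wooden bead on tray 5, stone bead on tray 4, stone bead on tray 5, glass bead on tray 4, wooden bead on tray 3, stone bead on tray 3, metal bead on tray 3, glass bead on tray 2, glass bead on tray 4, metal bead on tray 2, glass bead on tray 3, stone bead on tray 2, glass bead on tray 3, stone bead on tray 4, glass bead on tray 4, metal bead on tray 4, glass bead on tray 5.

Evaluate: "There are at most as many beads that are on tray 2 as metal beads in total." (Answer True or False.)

There are 5 beads on tray 2.
There are 4 metal beads.
The claim requires 5 ≤ 4, which does not hold.

False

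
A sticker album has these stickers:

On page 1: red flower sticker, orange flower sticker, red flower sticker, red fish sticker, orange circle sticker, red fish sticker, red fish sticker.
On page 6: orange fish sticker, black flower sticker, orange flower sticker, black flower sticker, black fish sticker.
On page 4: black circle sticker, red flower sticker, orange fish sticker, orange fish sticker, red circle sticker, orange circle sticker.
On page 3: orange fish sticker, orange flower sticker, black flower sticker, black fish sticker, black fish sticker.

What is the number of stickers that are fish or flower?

19

fish: 10; flower: 9; together 10 + 9 = 19.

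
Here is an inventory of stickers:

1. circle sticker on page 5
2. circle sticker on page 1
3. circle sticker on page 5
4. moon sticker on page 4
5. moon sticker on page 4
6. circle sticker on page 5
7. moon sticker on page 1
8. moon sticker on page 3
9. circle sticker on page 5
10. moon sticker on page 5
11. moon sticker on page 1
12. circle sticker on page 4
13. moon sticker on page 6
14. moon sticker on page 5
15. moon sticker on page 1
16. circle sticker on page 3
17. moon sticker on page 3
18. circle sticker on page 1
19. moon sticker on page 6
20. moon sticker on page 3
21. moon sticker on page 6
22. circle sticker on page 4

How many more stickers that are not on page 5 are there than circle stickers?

stickers that are not on page 5: 16.
circle stickers: 9.
16 − 9 = 7.

7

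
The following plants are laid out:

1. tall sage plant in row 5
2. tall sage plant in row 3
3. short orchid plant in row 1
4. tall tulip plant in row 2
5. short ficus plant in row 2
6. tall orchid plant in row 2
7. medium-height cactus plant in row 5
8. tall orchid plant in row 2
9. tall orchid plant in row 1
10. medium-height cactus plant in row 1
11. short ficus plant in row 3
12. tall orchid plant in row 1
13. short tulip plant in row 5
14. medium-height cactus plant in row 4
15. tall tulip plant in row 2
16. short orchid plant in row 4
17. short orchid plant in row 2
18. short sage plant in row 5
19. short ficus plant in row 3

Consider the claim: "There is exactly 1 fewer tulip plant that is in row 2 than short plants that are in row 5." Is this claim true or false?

|tulip plants in row 2| = 2.
|short plants in row 5| = 2.
The claim requires 2 − 2 (= 0) to equal 1, which does not hold.

False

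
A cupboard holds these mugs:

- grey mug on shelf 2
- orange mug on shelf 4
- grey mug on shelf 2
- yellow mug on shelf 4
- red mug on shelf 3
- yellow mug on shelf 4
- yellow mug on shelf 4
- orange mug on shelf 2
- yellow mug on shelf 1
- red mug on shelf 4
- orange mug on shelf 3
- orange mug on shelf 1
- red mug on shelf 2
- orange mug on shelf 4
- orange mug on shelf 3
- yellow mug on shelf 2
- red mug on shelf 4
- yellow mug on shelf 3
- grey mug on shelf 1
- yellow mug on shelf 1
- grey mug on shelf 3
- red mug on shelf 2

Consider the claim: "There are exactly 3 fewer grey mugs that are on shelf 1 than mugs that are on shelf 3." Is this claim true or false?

grey mugs on shelf 1: 1.
mugs on shelf 3: 5.
The claim requires 5 − 1 (= 4) to equal 3, which does not hold.

False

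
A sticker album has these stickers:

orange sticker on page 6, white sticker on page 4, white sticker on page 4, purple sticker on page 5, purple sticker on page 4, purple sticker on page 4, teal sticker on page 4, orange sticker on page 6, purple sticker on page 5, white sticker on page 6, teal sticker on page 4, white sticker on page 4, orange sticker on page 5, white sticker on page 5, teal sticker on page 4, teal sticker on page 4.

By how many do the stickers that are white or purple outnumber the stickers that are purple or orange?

2

stickers that are white or purple: 9.
stickers that are purple or orange: 7.
9 − 7 = 2.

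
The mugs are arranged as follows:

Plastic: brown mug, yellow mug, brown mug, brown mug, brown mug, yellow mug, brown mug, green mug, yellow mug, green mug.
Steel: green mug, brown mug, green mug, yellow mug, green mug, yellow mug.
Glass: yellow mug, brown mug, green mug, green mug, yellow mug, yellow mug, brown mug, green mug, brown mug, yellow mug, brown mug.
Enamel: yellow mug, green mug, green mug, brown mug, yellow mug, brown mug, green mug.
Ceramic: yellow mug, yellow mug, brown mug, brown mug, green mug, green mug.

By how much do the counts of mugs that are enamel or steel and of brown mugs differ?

1

mugs that are enamel or steel: 13. brown mugs: 14.
|13 − 14| = 14 − 13 = 1.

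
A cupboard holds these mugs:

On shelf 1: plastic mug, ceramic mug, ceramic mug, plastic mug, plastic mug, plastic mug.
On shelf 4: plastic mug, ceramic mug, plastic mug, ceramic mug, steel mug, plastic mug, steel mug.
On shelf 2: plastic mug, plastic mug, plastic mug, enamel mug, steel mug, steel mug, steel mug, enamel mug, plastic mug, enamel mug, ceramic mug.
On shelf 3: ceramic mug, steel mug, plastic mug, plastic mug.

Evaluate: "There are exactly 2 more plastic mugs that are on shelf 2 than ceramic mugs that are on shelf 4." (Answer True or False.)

|plastic mugs on shelf 2| = 4.
|ceramic mugs on shelf 4| = 2.
The claim requires 4 − 2 (= 2) to equal 2, which holds.

True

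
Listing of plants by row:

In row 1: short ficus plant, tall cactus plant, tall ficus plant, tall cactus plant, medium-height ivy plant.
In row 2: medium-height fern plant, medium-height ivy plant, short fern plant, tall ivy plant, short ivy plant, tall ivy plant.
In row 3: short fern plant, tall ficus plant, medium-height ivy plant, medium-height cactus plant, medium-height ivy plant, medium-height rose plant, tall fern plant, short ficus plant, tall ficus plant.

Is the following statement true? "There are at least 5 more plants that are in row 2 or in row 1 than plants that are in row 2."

True

|plants in row 2 or in row 1| = 11.
|plants in row 2| = 6.
The claim requires 11 − 6 = 5 ≥ 5, which holds.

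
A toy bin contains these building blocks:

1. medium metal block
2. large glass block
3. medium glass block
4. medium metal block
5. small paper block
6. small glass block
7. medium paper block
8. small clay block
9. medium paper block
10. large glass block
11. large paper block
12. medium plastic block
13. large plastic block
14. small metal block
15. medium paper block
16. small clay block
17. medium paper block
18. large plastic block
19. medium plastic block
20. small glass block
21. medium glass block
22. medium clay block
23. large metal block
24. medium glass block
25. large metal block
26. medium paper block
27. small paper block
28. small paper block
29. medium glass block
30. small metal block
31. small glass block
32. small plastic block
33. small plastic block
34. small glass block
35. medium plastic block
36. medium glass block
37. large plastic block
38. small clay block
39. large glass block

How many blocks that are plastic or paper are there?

17

paper: 9; plastic: 8; together 9 + 8 = 17.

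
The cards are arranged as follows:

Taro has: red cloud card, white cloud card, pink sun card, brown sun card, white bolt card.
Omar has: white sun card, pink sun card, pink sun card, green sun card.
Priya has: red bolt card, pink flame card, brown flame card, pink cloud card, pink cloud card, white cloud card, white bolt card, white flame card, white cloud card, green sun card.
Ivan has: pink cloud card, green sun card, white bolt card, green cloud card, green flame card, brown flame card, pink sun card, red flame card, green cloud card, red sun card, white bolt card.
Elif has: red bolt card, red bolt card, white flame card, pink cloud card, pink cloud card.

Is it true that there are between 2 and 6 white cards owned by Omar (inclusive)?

False

|white cards owned by Omar| = 1.
The claim requires 2 ≤ 1 ≤ 6, which does not hold.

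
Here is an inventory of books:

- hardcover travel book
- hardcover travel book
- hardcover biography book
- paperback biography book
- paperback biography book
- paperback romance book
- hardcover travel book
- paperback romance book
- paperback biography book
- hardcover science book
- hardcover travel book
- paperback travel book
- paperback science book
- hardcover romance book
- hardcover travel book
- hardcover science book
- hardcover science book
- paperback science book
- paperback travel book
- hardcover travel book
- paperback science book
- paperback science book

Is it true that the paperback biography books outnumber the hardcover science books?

False

paperback biography books: 3.
hardcover science books: 3.
The claim requires 3 > 3, which does not hold.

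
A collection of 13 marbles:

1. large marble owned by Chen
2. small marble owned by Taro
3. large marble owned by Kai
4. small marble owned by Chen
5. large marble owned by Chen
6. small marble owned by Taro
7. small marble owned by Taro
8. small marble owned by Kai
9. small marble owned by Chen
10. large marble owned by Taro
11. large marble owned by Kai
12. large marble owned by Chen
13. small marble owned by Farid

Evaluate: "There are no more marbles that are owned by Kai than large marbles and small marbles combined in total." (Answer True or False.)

|marbles owned by Kai| = 3.
large marbles: 6; small marbles: 7; combined: 6 + 7 = 13.
The claim requires 3 ≤ 13, which holds.

True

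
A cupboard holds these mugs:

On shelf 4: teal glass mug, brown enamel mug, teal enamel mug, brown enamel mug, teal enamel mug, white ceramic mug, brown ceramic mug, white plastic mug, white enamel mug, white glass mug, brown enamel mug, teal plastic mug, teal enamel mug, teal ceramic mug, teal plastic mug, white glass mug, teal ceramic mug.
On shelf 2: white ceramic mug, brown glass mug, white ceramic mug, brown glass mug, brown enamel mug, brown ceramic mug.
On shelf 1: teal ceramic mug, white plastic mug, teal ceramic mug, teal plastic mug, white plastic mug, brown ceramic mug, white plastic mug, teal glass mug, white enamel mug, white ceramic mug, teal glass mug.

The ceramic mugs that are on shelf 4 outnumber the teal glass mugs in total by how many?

1

ceramic mugs on shelf 4: 4.
teal glass mugs: 3.
4 − 3 = 1.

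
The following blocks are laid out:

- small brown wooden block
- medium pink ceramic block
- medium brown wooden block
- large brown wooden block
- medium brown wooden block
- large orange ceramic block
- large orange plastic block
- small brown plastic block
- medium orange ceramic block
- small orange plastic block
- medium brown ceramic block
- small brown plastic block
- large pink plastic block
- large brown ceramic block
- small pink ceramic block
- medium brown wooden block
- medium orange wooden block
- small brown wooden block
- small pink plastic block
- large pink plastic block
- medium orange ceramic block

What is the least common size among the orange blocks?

Counts by size (restricted to orange blocks): medium 3, large 2, small 1.
The minimum is 1, held uniquely by small.

small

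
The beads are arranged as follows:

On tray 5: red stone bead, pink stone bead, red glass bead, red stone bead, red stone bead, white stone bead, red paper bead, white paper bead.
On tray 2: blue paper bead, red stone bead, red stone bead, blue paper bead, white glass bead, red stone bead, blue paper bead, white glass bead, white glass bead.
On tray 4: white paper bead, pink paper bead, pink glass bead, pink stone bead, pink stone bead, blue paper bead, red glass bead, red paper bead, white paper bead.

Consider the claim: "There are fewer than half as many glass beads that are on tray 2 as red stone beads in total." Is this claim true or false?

False

|glass beads on tray 2| = 3.
|red stone beads| = 6.
The claim requires 2 × 3 = 6 < 6, which does not hold.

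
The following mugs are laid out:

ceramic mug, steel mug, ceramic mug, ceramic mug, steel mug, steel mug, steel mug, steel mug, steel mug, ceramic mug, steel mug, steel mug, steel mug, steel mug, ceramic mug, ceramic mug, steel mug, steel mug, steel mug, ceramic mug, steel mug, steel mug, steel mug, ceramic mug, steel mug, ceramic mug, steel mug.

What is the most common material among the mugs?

Counts by material: steel 18, ceramic 9.
The maximum is 18, held uniquely by steel.

steel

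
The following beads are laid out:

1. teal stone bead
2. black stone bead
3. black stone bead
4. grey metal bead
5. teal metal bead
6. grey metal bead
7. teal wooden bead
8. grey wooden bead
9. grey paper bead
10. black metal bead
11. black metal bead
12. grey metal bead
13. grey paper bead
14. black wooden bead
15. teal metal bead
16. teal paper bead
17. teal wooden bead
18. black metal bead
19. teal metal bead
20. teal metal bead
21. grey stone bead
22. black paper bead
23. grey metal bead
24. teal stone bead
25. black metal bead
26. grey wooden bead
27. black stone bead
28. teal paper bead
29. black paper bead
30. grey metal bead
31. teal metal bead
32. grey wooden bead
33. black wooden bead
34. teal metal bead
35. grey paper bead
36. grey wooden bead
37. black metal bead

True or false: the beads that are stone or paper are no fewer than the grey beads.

True

beads that are stone or paper: 13.
grey beads: 13.
The claim requires 13 ≥ 13, which holds.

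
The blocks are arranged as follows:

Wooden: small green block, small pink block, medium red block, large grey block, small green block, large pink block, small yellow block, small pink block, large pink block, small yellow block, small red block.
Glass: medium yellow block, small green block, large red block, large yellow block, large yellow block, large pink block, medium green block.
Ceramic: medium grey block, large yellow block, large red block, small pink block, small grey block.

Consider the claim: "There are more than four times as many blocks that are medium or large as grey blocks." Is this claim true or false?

|blocks that are medium or large| = 13.
|grey blocks| = 3.
The claim requires 13 > 4 × 3 = 12, which holds.

True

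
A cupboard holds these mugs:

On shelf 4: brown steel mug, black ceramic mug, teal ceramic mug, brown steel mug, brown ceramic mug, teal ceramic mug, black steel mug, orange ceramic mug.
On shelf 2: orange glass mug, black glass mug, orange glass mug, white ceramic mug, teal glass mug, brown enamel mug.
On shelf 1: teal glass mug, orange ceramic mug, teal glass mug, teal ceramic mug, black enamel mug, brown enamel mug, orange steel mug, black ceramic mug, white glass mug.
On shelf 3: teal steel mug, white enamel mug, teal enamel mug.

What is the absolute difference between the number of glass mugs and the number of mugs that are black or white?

glass mugs: 7. mugs that are black or white: 8.
|7 − 8| = 8 − 7 = 1.

1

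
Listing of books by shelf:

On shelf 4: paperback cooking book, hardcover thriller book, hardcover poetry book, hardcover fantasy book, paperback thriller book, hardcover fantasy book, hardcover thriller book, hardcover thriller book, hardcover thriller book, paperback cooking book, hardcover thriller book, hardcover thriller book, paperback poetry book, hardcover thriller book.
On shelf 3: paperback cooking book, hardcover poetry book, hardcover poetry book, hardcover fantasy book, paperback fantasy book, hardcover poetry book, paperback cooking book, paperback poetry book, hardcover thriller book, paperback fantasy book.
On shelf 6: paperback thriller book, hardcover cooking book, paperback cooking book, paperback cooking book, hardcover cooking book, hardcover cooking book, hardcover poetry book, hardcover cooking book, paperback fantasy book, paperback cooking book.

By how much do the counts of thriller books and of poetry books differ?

thriller books: 10. poetry books: 7.
|10 − 7| = 10 − 7 = 3.

3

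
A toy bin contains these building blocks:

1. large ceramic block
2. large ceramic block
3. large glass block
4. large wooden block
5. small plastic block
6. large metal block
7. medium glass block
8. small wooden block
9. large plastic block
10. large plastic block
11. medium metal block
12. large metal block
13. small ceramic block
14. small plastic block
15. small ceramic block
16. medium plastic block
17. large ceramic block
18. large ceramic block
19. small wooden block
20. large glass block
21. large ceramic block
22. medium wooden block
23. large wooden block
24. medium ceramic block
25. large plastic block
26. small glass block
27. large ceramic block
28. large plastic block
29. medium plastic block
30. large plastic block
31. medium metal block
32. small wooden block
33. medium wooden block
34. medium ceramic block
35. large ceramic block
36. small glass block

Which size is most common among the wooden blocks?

small

Counts by size (restricted to wooden blocks): small 3, large 2, medium 2.
The maximum is 3, held uniquely by small.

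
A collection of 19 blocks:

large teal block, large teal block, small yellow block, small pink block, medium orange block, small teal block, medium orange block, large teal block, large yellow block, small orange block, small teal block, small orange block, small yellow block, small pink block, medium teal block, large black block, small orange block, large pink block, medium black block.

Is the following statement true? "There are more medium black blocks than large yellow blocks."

medium black blocks: 1.
large yellow blocks: 1.
The claim requires 1 > 1, which does not hold.

False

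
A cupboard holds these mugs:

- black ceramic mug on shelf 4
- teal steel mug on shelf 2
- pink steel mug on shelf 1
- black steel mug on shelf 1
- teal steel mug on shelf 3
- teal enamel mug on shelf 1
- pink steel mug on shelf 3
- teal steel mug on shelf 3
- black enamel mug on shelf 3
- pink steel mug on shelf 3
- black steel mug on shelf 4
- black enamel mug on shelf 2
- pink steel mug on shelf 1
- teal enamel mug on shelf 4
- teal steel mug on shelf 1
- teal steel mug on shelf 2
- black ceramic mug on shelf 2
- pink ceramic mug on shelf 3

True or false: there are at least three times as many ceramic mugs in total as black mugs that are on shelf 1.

True

There are 3 ceramic mugs.
There is 1 black mug on shelf 1.
The claim requires 3 ≥ 3 × 1 = 3, which holds.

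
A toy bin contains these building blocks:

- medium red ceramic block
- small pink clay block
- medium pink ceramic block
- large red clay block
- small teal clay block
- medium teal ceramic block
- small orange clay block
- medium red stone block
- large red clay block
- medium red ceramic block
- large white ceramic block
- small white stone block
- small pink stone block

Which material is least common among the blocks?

stone

Counts by material: clay 5, ceramic 5, stone 3.
The minimum is 3, held uniquely by stone.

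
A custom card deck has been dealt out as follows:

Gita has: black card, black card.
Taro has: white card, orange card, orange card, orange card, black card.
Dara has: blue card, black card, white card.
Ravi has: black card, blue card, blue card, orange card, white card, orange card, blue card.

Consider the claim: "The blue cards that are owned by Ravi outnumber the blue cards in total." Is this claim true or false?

False

|blue cards owned by Ravi| = 3.
|blue cards| = 4.
The claim requires 3 > 4, which does not hold.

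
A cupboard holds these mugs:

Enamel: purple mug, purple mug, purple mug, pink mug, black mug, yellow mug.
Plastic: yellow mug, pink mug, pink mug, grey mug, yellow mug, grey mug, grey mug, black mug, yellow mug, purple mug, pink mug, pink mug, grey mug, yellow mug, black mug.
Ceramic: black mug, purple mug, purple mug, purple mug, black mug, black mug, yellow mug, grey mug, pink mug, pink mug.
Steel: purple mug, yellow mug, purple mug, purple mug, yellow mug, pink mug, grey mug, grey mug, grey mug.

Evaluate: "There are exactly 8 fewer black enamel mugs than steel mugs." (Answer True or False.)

black enamel mugs: 1.
steel mugs: 9.
The claim requires 9 − 1 (= 8) to equal 8, which holds.

True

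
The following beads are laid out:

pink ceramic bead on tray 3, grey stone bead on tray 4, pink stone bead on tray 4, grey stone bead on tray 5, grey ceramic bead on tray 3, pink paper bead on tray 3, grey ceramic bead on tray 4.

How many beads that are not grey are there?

Total beads: 7; with the excluded value: 4; remaining 7 − 4 = 3.

3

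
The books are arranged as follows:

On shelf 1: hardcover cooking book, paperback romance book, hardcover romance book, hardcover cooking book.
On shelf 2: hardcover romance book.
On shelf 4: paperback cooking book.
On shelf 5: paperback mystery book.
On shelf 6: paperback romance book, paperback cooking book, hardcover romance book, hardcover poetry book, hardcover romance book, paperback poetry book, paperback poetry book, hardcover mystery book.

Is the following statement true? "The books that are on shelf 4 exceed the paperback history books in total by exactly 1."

True

books on shelf 4: 1.
paperback history books: 0.
The claim requires 1 − 0 (= 1) to equal 1, which holds.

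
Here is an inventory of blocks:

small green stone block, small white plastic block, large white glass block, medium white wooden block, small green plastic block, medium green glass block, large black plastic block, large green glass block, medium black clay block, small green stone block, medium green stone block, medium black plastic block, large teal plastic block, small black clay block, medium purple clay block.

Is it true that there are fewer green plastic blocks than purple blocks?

False

green plastic blocks: 1.
purple blocks: 1.
The claim requires 1 < 1, which does not hold.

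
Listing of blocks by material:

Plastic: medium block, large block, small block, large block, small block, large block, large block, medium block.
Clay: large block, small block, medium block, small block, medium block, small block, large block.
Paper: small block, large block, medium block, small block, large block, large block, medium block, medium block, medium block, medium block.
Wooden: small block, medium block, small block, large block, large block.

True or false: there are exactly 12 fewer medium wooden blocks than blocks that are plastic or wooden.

medium wooden blocks: 1.
blocks that are plastic or wooden: 13.
The claim requires 13 − 1 (= 12) to equal 12, which holds.

True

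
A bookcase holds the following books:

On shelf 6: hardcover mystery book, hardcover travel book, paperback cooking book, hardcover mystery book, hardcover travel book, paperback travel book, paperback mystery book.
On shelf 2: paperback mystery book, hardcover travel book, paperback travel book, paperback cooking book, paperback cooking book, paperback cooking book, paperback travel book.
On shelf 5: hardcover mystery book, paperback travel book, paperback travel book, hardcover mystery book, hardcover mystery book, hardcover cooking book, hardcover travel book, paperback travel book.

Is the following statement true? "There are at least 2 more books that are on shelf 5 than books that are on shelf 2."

There are 8 books on shelf 5.
There are 7 books on shelf 2.
The claim requires 8 − 7 = 1 ≥ 2, which does not hold.

False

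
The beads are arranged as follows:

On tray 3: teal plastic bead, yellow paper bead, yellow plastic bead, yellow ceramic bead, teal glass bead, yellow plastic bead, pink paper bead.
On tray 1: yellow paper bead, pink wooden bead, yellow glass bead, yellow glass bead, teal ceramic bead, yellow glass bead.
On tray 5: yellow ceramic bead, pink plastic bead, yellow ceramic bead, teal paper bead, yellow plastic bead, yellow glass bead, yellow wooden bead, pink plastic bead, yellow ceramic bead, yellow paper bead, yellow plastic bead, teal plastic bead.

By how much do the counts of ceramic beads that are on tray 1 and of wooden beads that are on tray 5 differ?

ceramic beads on tray 1: 1. wooden beads on tray 5: 1.
|1 − 1| = 1 − 1 = 0.

0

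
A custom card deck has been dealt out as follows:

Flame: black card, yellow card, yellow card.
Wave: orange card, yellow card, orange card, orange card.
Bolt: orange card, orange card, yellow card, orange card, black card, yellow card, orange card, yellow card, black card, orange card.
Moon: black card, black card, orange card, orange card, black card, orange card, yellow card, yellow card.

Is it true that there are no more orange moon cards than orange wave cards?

True

|orange moon cards| = 3.
|orange wave cards| = 3.
The claim requires 3 ≤ 3, which holds.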